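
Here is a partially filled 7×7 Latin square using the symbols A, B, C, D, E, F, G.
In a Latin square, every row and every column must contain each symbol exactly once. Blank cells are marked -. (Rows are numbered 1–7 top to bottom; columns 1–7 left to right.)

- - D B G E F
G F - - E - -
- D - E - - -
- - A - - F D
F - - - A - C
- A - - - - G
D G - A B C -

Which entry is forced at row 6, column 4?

Row 1, column 2: row 1 has {B, D, E, F, G} and column 2 has {A, D, F, G}, leaving only C.
Row 1, column 1: row 1 has {B, C, D, E, F, G} and column 1 has {D, F, G}, leaving only A.
Row 4, column 5: row 4 has {A, D, F} and column 5 has {A, B, E, G}, leaving only C.
Row 3, column 5: row 3 has {D, E} and column 5 has {A, B, C, E, G}, leaving only F.
Row 4, column 4: row 4 has {A, C, D, F} and column 4 has {A, B, E}, leaving only G.
Row 5, column 4: row 5 has {A, C, F} and column 4 has {A, B, E, G}, leaving only D.
Row 2, column 4: row 2 has {E, F, G} and column 4 has {A, B, D, E, G}, leaving only C.
Row 6 already has {A, G} and column 4 already has {A, B, C, D, E, G}, so row 6, column 4 must be F.

F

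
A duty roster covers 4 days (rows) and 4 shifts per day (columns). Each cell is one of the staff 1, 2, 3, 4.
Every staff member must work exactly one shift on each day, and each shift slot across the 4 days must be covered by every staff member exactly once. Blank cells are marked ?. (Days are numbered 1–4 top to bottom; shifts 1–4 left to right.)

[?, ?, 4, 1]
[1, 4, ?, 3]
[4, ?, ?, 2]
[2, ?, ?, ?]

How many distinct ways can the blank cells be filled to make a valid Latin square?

Day 1, shift 1: eliminating its day and shift leaves {3}.
Day 1, shift 2: eliminating its day and shift leaves {2, 3}.
Day 2, shift 3: eliminating its day and shift leaves {2}.
Day 3, shift 2: eliminating its day and shift leaves {1, 3}.
Day 3, shift 3: eliminating its day and shift leaves {1, 3}.
Day 4, shift 2: eliminating its day and shift leaves {1, 3}.
Day 4, shift 3: eliminating its day and shift leaves {1, 3}.
Day 4, shift 4: eliminating its day and shift leaves {4}.
Enumerating the assignments across these blanks that avoid any day or shift repeat gives 2 completions.

2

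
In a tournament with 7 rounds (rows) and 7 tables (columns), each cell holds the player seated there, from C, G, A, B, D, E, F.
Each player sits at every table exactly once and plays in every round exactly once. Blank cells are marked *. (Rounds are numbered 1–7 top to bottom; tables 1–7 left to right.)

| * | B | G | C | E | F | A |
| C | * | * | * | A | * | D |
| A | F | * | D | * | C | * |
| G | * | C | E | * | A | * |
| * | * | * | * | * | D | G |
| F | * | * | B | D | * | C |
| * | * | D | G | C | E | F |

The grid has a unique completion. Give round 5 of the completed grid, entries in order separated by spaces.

E C F A B D G

Round 1, table 1: round 1 has {C, G, A, B, E, F} and table 1 has {C, G, A, F}, leaving only D.
Round 2, table 4: round 2 has {C, A, D} and table 4 has {C, G, B, D, E}, leaving only F.
Round 5, table 4: round 5 has {G, D} and table 4 has {C, G, B, D, E, F}, leaving only A.
Round 4, table 2: round 4 has {C, G, A, E} and table 2 has {B, F}, leaving only D.
Round 4, table 7: round 4 has {C, G, A, D, E} and table 7 has {C, G, A, D, F}, leaving only B.
Round 3, table 7: round 3 has {C, A, D, F} and table 7 has {C, G, A, B, D, F}, leaving only E.
Round 3, table 3: round 3 has {C, A, D, E, F} and table 3 has {C, G, D}, leaving only B.
Round 2, table 3: round 2 has {C, A, D, F} and table 3 has {C, G, B, D}, leaving only E.
Round 5, table 3: round 5 has {G, A, D} and table 3 has {C, G, B, D, E}, leaving only F.
Round 5, table 5: round 5 has {G, A, D, F} and table 5 has {C, A, D, E}, leaving only B.
Round 5, table 1: round 5 has {G, A, B, D, F} and table 1 has {C, G, A, D, F}, leaving only E.
Round 5, table 2: round 5 has {G, A, B, D, E, F} and table 2 has {B, D, F}, leaving only C.
So round 5 reads: E C F A B D G.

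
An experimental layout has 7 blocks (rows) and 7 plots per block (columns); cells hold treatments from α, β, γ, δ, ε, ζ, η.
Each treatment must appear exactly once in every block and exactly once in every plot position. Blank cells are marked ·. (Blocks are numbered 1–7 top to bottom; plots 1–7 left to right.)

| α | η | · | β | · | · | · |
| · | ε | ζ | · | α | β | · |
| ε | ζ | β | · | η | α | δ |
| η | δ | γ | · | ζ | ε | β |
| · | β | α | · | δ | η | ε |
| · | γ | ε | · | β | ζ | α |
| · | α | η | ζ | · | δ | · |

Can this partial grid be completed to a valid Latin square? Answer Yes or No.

No

Block 1, plot 3: block 1 has {α, β, η} and plot 3 has {α, β, γ, ε, ζ, η}, so it must be δ.
Block 1, plot 6: block 1 has {α, β, δ, η} and plot 6 has {α, β, δ, ε, ζ, η}, so it must be γ.
Block 1, plot 5: block 1 has {α, β, γ, δ, η} and plot 5 has {α, β, δ, ζ, η}, so it must be ε.
Block 1, plot 7: block 1 has {α, β, γ, δ, ε, η} and plot 7 has {α, β, δ, ε}, so it must be ζ.
Block 3, plot 4: block 3 has {α, β, δ, ε, ζ, η} and plot 4 has {β, ζ}, so it must be γ.
Now block 5, plot 4: block 5 together with plot 4 already contain {α, β, γ, δ, ε, ζ, η} — every symbol — so nothing can go there. The grid has no valid completion.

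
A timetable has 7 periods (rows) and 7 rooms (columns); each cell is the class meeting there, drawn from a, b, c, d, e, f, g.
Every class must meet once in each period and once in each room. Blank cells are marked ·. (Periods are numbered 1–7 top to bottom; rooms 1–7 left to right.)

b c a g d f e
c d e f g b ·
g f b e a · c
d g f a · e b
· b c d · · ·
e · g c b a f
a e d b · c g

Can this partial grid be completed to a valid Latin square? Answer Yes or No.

Period 6, room 2: period 6 together with room 2 already contain {a, b, c, d, e, f, g} — every symbol — so nothing can go there. The grid has no valid completion.

No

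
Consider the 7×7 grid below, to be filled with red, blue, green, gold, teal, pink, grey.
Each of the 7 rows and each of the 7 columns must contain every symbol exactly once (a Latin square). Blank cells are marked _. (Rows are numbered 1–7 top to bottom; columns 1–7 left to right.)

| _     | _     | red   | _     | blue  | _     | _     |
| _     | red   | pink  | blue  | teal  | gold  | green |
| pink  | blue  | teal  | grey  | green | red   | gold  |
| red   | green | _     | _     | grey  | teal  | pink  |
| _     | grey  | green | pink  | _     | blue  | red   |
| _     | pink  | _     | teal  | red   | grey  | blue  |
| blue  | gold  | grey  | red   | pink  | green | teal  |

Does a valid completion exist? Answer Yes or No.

Yes

No row or column among the givens repeats a symbol, and propagating forced cells runs into no contradiction.
One valid completion exists (for instance, gold teal red green blue pink grey / grey red pink blue teal gold green / pink blue teal grey green red gold / red green blue gold grey teal pink / teal grey green pink gold blue red / green pink gold teal red grey blue / blue gold grey red pink green teal).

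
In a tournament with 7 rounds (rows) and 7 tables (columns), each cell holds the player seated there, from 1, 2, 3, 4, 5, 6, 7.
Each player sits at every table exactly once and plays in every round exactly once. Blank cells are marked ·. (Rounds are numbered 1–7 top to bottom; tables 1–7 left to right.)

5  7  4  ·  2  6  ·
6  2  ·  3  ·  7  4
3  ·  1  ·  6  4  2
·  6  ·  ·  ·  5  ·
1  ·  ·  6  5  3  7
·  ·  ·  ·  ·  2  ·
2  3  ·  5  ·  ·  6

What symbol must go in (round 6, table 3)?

6

Round 1, table 4: round 1 has {2, 4, 5, 6, 7} and table 4 has {3, 5, 6}, leaving only 1.
Round 1, table 7: round 1 has {1, 2, 4, 5, 6, 7} and table 7 has {2, 4, 6, 7}, leaving only 3.
Round 2, table 3: round 2 has {2, 3, 4, 6, 7} and table 3 has {1, 4}, leaving only 5.
Round 2, table 5: round 2 has {2, 3, 4, 5, 6, 7} and table 5 has {2, 5, 6}, leaving only 1.
Round 3, table 2: round 3 has {1, 2, 3, 4, 6} and table 2 has {2, 3, 6, 7}, leaving only 5.
Round 3, table 4: round 3 has {1, 2, 3, 4, 5, 6} and table 4 has {1, 3, 5, 6}, leaving only 7.
Round 4, table 7: round 4 has {5, 6} and table 7 has {2, 3, 4, 6, 7}, leaving only 1.
Round 5, table 2: round 5 has {1, 3, 5, 6, 7} and table 2 has {2, 3, 5, 6, 7}, leaving only 4.
Round 5, table 3: round 5 has {1, 3, 4, 5, 6, 7} and table 3 has {1, 4, 5}, leaving only 2.
Round 6, table 2: round 6 has {2} and table 2 has {2, 3, 4, 5, 6, 7}, leaving only 1.
Round 6, table 4: round 6 has {1, 2} and table 4 has {1, 3, 5, 6, 7}, leaving only 4.
Round 4, table 4: round 4 has {1, 5, 6} and table 4 has {1, 3, 4, 5, 6, 7}, leaving only 2.
Round 6, table 1: round 6 has {1, 2, 4} and table 1 has {1, 2, 3, 5, 6}, leaving only 7.
Round 4, table 1: round 4 has {1, 2, 5, 6} and table 1 has {1, 2, 3, 5, 6, 7}, leaving only 4.
Round 6, table 5: round 6 has {1, 2, 4, 7} and table 5 has {1, 2, 5, 6}, leaving only 3.
Round 6 already has {1, 2, 3, 4, 7} and table 3 already has {1, 2, 4, 5}, so round 6, table 3 must be 6.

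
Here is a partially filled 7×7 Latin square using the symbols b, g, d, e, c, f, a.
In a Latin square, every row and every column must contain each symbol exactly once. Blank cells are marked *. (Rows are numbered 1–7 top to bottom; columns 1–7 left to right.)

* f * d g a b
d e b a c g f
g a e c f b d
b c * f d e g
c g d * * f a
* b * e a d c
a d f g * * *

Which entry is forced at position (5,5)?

Row 1, column 1: row 1 has {b, g, d, f, a} and column 1 has {b, g, d, c, a}, leaving only e.
Row 1, column 3: row 1 has {b, g, d, e, f, a} and column 3 has {b, d, e, f}, leaving only c.
Row 4, column 3: row 4 has {b, g, d, e, c, f} and column 3 has {b, d, e, c, f}, leaving only a.
Row 5, column 4: row 5 has {g, d, c, f, a} and column 4 has {g, d, e, c, f, a}, leaving only b.
Row 5 already has {b, g, d, c, f, a} and column 5 already has {g, d, c, f, a}, so row 5, column 5 must be e.

e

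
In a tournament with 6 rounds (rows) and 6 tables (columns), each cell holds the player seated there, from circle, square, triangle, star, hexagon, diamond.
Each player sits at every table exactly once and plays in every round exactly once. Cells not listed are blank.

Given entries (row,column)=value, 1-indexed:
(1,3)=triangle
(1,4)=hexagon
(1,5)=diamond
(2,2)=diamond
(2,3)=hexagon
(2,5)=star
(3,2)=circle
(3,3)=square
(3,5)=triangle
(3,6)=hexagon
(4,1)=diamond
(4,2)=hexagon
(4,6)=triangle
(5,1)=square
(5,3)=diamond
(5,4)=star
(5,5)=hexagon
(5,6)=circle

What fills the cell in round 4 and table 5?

Round 2, table 6: round 2 has {star, hexagon, diamond} and table 6 has {circle, triangle, hexagon}, leaving only square.
Round 1, table 6: round 1 has {triangle, hexagon, diamond} and table 6 has {circle, square, triangle, hexagon}, leaving only star.
Round 1, table 1: round 1 has {triangle, star, hexagon, diamond} and table 1 has {square, diamond}, leaving only circle.
Round 1, table 2: round 1 has {circle, triangle, star, hexagon, diamond} and table 2 has {circle, hexagon, diamond}, leaving only square.
Round 2, table 1: round 2 has {square, star, hexagon, diamond} and table 1 has {circle, square, diamond}, leaving only triangle.
Round 2, table 4: round 2 has {square, triangle, star, hexagon, diamond} and table 4 has {star, hexagon}, leaving only circle.
Round 3, table 1: round 3 has {circle, square, triangle, hexagon} and table 1 has {circle, square, triangle, diamond}, leaving only star.
Round 3, table 4: round 3 has {circle, square, triangle, star, hexagon} and table 4 has {circle, star, hexagon}, leaving only diamond.
Round 4, table 4: round 4 has {triangle, hexagon, diamond} and table 4 has {circle, star, hexagon, diamond}, leaving only square.
Round 4 already has {square, triangle, hexagon, diamond} and table 5 already has {triangle, star, hexagon, diamond}, so round 4, table 5 must be circle.

circle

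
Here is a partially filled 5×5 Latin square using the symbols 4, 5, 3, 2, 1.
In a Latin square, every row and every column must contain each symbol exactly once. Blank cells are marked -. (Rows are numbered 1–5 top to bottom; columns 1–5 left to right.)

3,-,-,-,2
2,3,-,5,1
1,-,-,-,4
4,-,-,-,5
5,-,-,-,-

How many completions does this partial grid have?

6

Row 1, column 2: eliminating its row and column leaves {4, 5, 1}.
Row 1, column 3: eliminating its row and column leaves {4, 5, 1}.
Row 1, column 4: eliminating its row and column leaves {4, 1}.
Row 2, column 3: eliminating its row and column leaves {4}.
Row 3, column 2: eliminating its row and column leaves {5, 2}.
Row 3, column 3: eliminating its row and column leaves {5, 3, 2}.
Row 3, column 4: eliminating its row and column leaves {3, 2}.
Row 4, column 2: eliminating its row and column leaves {2, 1}.
Row 4, column 3: eliminating its row and column leaves {3, 2, 1}.
Row 4, column 4: eliminating its row and column leaves {3, 2, 1}.
Row 5, column 2: eliminating its row and column leaves {4, 2, 1}.
Row 5, column 3: eliminating its row and column leaves {4, 3, 2, 1}.
Row 5, column 4: eliminating its row and column leaves {4, 3, 2, 1}.
Row 5, column 5: eliminating its row and column leaves {3}.
Enumerating the assignments across these blanks that avoid any row or column repeat gives 6 completions.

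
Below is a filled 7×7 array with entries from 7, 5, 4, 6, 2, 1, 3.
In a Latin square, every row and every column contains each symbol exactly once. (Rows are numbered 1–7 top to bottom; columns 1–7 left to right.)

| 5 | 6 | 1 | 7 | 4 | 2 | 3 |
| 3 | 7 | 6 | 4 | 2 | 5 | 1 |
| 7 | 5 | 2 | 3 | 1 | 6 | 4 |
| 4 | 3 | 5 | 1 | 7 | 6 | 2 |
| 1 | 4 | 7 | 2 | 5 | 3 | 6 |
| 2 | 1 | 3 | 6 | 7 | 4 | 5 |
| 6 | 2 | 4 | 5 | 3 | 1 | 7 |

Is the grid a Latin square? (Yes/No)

Every row is a permutation, but column 5 contains 7 twice (at rows 4 and 6).

No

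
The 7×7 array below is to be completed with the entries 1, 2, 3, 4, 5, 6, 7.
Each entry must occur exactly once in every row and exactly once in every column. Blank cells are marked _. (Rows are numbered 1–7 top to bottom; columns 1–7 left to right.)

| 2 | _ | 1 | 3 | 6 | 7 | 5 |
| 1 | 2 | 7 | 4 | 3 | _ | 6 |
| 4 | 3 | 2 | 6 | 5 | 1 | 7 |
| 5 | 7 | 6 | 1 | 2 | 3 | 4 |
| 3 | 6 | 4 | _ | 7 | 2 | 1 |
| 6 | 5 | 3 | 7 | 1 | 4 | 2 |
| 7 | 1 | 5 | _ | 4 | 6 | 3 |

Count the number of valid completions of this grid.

Row 1, column 2: eliminating its row and column leaves {4}.
Row 2, column 6: eliminating its row and column leaves {5}.
Row 5, column 4: eliminating its row and column leaves {5}.
Row 7, column 4: eliminating its row and column leaves {2}.
Only one assignment across all blanks avoids any row or column repeat, giving 1 completion.

1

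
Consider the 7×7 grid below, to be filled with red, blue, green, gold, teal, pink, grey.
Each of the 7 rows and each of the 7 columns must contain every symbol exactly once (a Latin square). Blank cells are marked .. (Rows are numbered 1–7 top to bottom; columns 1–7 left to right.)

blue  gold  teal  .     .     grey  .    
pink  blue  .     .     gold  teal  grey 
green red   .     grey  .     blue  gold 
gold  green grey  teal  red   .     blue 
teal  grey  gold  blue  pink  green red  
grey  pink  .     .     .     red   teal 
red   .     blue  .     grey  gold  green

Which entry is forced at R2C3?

Row 1, column 5: row 1 has {blue, gold, teal, grey} and column 5 has {red, gold, pink, grey}, leaving only green.
Row 1, column 7: row 1 has {blue, green, gold, teal, grey} and column 7 has {red, blue, green, gold, teal, grey}, leaving only pink.
Row 1, column 4: row 1 has {blue, green, gold, teal, pink, grey} and column 4 has {blue, teal, grey}, leaving only red.
Row 2, column 4: row 2 has {blue, gold, teal, pink, grey} and column 4 has {red, blue, teal, grey}, leaving only green.
Row 2 already has {blue, green, gold, teal, pink, grey} and column 3 already has {blue, gold, teal, grey}, so row 2, column 3 must be red.

red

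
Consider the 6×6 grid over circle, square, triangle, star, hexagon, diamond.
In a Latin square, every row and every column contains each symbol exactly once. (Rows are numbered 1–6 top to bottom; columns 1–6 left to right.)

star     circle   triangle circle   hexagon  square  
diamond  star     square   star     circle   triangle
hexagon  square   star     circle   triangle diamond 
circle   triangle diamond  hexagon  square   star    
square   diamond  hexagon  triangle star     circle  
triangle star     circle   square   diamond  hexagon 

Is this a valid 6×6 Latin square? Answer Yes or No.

No

Row 1 contains circle twice (at columns 2 and 4); row 2 is also not a permutation.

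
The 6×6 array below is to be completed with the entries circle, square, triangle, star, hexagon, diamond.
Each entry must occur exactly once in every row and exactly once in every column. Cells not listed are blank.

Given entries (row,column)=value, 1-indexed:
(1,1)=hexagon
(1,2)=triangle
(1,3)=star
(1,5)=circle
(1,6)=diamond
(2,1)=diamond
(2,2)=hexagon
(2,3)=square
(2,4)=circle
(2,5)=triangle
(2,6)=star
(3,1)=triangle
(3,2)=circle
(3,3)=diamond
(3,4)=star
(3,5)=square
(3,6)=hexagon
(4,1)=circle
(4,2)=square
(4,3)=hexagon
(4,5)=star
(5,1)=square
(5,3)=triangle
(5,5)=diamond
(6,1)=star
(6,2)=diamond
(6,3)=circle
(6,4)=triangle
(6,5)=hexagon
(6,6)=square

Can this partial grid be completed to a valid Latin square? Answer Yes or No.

Yes

No row or column among the givens repeats a symbol, and propagating forced cells runs into no contradiction.
One valid completion exists (for instance, hexagon triangle star square circle diamond / diamond hexagon square circle triangle star / triangle circle diamond star square hexagon / circle square hexagon diamond star triangle / square star triangle hexagon diamond circle / star diamond circle triangle hexagon square).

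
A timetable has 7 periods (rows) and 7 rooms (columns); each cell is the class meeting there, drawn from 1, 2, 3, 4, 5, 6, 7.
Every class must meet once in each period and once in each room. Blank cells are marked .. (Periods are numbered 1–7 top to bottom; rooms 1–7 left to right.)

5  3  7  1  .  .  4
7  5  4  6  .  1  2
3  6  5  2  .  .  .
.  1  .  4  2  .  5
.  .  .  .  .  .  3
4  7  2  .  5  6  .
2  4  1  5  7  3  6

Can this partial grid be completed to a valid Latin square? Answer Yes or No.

No period or room among the givens repeats a symbol, and propagating forced cells runs into no contradiction.
One valid completion exists (for instance, 5 3 7 1 6 2 4 / 7 5 4 6 3 1 2 / 3 6 5 2 1 4 7 / 6 1 3 4 2 7 5 / 1 2 6 7 4 5 3 / 4 7 2 3 5 6 1 / 2 4 1 5 7 3 6).

Yes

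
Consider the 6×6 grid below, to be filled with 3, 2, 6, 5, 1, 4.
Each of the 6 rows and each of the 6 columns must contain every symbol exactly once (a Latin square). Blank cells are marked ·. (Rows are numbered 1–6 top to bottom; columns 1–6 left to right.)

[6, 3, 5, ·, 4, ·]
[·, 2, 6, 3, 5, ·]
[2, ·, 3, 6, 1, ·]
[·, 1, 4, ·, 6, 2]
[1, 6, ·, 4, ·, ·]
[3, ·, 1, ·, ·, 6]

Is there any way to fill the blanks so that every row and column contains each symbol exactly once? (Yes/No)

No

Row 1, column 6: row 1 has {3, 6, 5, 4} and column 6 has {2, 6}, so it must be 1.
Row 1, column 4: row 1 has {3, 6, 5, 1, 4} and column 4 has {3, 6, 4}, so it must be 2.
Row 2, column 1: row 2 has {3, 2, 6, 5} and column 1 has {3, 2, 6, 1}, so it must be 4.
Now row 2, column 6: row 2 together with column 6 already contain {3, 2, 6, 5, 1, 4} — every symbol — so nothing can go there. The grid has no valid completion.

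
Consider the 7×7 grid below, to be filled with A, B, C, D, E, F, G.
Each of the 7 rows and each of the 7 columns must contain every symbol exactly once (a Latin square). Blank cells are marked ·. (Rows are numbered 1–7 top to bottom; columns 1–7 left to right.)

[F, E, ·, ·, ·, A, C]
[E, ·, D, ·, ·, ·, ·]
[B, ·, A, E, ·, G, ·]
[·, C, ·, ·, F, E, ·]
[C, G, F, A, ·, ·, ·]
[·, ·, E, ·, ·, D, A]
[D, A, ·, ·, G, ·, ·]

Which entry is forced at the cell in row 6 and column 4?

C

Row 5, column 6: row 5 has {A, C, F, G} and column 6 has {A, D, E, G}, leaving only B.
Row 6, column 1: row 6 has {A, D, E} and column 1 has {B, C, D, E, F}, leaving only G.
Row 4, column 1: row 4 has {C, E, F} and column 1 has {B, C, D, E, F, G}, leaving only A.
Row 6, column 4 is narrowed to {B, C, F}.
If it were B, then row 6, column 5 would be left with no valid symbol.
If it were F, then row 6, column 5 would be left with no valid symbol.
So row 6, column 4 must be C.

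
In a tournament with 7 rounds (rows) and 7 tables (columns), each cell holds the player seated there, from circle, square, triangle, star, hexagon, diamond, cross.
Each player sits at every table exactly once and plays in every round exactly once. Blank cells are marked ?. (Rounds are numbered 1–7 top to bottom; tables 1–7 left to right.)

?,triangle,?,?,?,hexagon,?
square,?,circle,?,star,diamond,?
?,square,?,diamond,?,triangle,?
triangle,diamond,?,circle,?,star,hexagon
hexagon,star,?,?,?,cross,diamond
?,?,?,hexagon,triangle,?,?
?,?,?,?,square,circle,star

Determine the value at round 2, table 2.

hexagon

Round 4, table 5: round 4 has {circle, triangle, star, hexagon, diamond} and table 5 has {square, triangle, star}, leaving only cross.
Round 4, table 3: round 4 has {circle, triangle, star, hexagon, diamond, cross} and table 3 has {circle}, leaving only square.
Round 5, table 3: round 5 has {star, hexagon, diamond, cross} and table 3 has {circle, square}, leaving only triangle.
Round 5, table 4: round 5 has {triangle, star, hexagon, diamond, cross} and table 4 has {circle, hexagon, diamond}, leaving only square.
Round 5, table 5: round 5 has {square, triangle, star, hexagon, diamond, cross} and table 5 has {square, triangle, star, cross}, leaving only circle.
Round 1, table 5: round 1 has {triangle, hexagon} and table 5 has {circle, square, triangle, star, cross}, leaving only diamond.
Round 3, table 5: round 3 has {square, triangle, diamond} and table 5 has {circle, square, triangle, star, diamond, cross}, leaving only hexagon.
Round 6, table 6: round 6 has {triangle, hexagon} and table 6 has {circle, triangle, star, hexagon, diamond, cross}, leaving only square.
Round 2, table 2 is narrowed to {hexagon, cross}.
If it were cross, then round 2, table 7 would be left with no valid symbol.
So round 2, table 2 must be hexagon.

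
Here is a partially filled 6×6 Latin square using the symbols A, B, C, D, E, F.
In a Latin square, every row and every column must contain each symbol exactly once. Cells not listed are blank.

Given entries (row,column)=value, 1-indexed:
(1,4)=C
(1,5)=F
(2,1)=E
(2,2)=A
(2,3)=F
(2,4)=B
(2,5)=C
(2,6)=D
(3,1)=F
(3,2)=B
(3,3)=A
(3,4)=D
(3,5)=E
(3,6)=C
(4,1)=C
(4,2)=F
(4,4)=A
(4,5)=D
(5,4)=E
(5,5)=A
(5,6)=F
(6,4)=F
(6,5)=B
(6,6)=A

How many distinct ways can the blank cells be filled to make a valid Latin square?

Row 1, column 1: eliminating its row and column leaves {A, B, D}.
Row 1, column 2: eliminating its row and column leaves {D, E}.
Row 1, column 3: eliminating its row and column leaves {B, D, E}.
Row 1, column 6: eliminating its row and column leaves {B, E}.
Row 4, column 3: eliminating its row and column leaves {B, E}.
Row 4, column 6: eliminating its row and column leaves {B, E}.
Row 5, column 1: eliminating its row and column leaves {B, D}.
Row 5, column 2: eliminating its row and column leaves {C, D}.
Row 5, column 3: eliminating its row and column leaves {B, C, D}.
Row 6, column 1: eliminating its row and column leaves {D}.
Row 6, column 2: eliminating its row and column leaves {C, D, E}.
Row 6, column 3: eliminating its row and column leaves {C, D, E}.
Enumerating the assignments across these blanks that avoid any row or column repeat gives 3 completions.

3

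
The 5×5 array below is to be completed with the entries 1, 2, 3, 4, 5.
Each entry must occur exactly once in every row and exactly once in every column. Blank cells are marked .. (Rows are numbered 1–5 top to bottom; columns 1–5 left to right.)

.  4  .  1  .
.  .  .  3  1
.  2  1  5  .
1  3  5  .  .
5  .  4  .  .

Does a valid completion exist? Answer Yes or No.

Yes

No row or column among the givens repeats a symbol, and propagating forced cells runs into no contradiction.
One valid completion exists (for instance, 2 4 3 1 5 / 4 5 2 3 1 / 3 2 1 5 4 / 1 3 5 4 2 / 5 1 4 2 3).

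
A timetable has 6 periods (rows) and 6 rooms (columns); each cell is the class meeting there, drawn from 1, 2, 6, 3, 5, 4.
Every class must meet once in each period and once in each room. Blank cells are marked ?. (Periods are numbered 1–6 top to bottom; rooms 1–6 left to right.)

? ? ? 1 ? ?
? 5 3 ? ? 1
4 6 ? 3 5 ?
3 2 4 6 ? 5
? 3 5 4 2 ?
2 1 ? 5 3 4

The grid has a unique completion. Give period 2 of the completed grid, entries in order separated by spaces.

6 5 3 2 4 1

Period 2, room 1: period 2 has {1, 3, 5} and room 1 has {2, 3, 4}, leaving only 6.
Period 2, room 4: period 2 has {1, 6, 3, 5} and room 4 has {1, 6, 3, 5, 4}, leaving only 2.
Period 2, room 5: period 2 has {1, 2, 6, 3, 5} and room 5 has {2, 3, 5}, leaving only 4.
So period 2 reads: 6 5 3 2 4 1.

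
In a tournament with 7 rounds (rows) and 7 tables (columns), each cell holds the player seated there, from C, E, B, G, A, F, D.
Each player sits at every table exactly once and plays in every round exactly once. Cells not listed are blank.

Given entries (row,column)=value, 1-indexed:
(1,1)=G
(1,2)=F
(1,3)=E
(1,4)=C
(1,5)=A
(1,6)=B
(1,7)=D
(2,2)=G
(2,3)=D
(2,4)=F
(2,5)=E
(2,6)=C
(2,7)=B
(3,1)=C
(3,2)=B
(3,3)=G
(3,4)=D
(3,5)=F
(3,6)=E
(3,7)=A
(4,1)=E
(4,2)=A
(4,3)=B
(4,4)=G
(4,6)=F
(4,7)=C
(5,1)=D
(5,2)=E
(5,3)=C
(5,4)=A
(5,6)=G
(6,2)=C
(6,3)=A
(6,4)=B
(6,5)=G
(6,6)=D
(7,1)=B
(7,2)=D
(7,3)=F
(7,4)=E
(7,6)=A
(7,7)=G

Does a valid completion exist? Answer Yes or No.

Yes

No round or table among the givens repeats a symbol, and propagating forced cells runs into no contradiction.
One valid completion exists (for instance, G F E C A B D / A G D F E C B / C B G D F E A / E A B G D F C / D E C A B G F / F C A B G D E / B D F E C A G).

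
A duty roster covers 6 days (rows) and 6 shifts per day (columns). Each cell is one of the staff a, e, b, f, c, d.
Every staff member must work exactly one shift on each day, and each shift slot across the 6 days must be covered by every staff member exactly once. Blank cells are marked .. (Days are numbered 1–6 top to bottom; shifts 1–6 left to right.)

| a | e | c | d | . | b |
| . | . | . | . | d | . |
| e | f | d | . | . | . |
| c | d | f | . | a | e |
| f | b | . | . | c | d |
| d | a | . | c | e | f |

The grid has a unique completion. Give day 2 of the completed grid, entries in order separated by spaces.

b c e f d a

Day 2, shift 1: day 2 has {d} and shift 1 has {a, e, f, c, d}, leaving only b.
Day 2, shift 2: day 2 has {b, d} and shift 2 has {a, e, b, f, d}, leaving only c.
Day 2, shift 6: day 2 has {b, c, d} and shift 6 has {e, b, f, d}, leaving only a.
Day 2, shift 3: day 2 has {a, b, c, d} and shift 3 has {f, c, d}, leaving only e.
Day 2, shift 4: day 2 has {a, e, b, c, d} and shift 4 has {c, d}, leaving only f.
So day 2 reads: b c e f d a.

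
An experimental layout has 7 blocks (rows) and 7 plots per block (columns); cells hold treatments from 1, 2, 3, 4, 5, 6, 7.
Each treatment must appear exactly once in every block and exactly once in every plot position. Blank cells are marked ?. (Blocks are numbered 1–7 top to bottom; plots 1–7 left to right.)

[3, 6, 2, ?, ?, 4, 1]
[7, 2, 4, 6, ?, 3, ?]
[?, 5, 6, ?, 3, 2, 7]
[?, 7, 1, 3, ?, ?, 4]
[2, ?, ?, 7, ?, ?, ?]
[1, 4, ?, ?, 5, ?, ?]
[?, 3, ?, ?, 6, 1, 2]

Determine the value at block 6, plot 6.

Block 1, plot 4: block 1 has {1, 2, 3, 4, 6} and plot 4 has {3, 6, 7}, leaving only 5.
Block 1, plot 5: block 1 has {1, 2, 3, 4, 5, 6} and plot 5 has {3, 5, 6}, leaving only 7.
Block 2, plot 5: block 2 has {2, 3, 4, 6, 7} and plot 5 has {3, 5, 6, 7}, leaving only 1.
Block 2, plot 7: block 2 has {1, 2, 3, 4, 6, 7} and plot 7 has {1, 2, 4, 7}, leaving only 5.
Block 3, plot 1: block 3 has {2, 3, 5, 6, 7} and plot 1 has {1, 2, 3, 7}, leaving only 4.
Block 3, plot 4: block 3 has {2, 3, 4, 5, 6, 7} and plot 4 has {3, 5, 6, 7}, leaving only 1.
Block 4, plot 5: block 4 has {1, 3, 4, 7} and plot 5 has {1, 3, 5, 6, 7}, leaving only 2.
Block 5, plot 2: block 5 has {2, 7} and plot 2 has {2, 3, 4, 5, 6, 7}, leaving only 1.
Block 5, plot 5: block 5 has {1, 2, 7} and plot 5 has {1, 2, 3, 5, 6, 7}, leaving only 4.
Block 6, plot 4: block 6 has {1, 4, 5} and plot 4 has {1, 3, 5, 6, 7}, leaving only 2.
Block 7, plot 1: block 7 has {1, 2, 3, 6} and plot 1 has {1, 2, 3, 4, 7}, leaving only 5.
Block 4, plot 1: block 4 has {1, 2, 3, 4, 7} and plot 1 has {1, 2, 3, 4, 5, 7}, leaving only 6.
Block 4, plot 6: block 4 has {1, 2, 3, 4, 6, 7} and plot 6 has {1, 2, 3, 4}, leaving only 5.
Block 5, plot 6: block 5 has {1, 2, 4, 7} and plot 6 has {1, 2, 3, 4, 5}, leaving only 6.
Block 6 already has {1, 2, 4, 5} and plot 6 already has {1, 2, 3, 4, 5, 6}, so block 6, plot 6 must be 7.

7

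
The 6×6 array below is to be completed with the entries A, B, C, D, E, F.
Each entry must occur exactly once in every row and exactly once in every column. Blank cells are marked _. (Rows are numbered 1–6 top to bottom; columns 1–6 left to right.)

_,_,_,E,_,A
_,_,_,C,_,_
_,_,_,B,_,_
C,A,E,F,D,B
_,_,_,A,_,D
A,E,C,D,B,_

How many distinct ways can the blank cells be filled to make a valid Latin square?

16

Row 1, column 1: eliminating its row and column leaves {B, D, F}.
Row 1, column 2: eliminating its row and column leaves {B, C, D, F}.
Row 1, column 3: eliminating its row and column leaves {B, D, F}.
Row 1, column 5: eliminating its row and column leaves {C, F}.
Row 2, column 1: eliminating its row and column leaves {B, D, E, F}.
Row 2, column 2: eliminating its row and column leaves {B, D, F}.
Row 2, column 3: eliminating its row and column leaves {A, B, D, F}.
Row 2, column 5: eliminating its row and column leaves {A, E, F}.
Row 2, column 6: eliminating its row and column leaves {E, F}.
Row 3, column 1: eliminating its row and column leaves {D, E, F}.
Row 3, column 2: eliminating its row and column leaves {C, D, F}.
Row 3, column 3: eliminating its row and column leaves {A, D, F}.
Row 3, column 5: eliminating its row and column leaves {A, C, E, F}.
Row 3, column 6: eliminating its row and column leaves {C, E, F}.
Row 5, column 1: eliminating its row and column leaves {B, E, F}.
Row 5, column 2: eliminating its row and column leaves {B, C, F}.
Row 5, column 3: eliminating its row and column leaves {B, F}.
Row 5, column 5: eliminating its row and column leaves {C, E, F}.
Row 6, column 6: eliminating its row and column leaves {F}.
Enumerating the assignments across these blanks that avoid any row or column repeat gives 16 completions.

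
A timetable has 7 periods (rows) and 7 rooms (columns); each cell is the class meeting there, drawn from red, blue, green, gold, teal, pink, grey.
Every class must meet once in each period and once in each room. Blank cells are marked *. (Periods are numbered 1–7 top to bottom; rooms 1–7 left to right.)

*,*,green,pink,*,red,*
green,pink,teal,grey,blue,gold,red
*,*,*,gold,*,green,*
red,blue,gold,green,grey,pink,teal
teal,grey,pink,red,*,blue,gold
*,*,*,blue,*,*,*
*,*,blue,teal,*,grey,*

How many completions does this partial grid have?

Period 1, room 1: eliminating its period and room leaves {blue, gold, grey}.
Period 1, room 2: eliminating its period and room leaves {gold, teal}.
Period 1, room 5: eliminating its period and room leaves {gold, teal}.
Period 1, room 7: eliminating its period and room leaves {blue, grey}.
Period 3, room 1: eliminating its period and room leaves {blue, pink, grey}.
Period 3, room 2: eliminating its period and room leaves {red, teal}.
Period 3, room 3: eliminating its period and room leaves {red, grey}.
Period 3, room 5: eliminating its period and room leaves {red, teal, pink}.
Period 3, room 7: eliminating its period and room leaves {blue, pink, grey}.
Period 5, room 5: eliminating its period and room leaves {green}.
Period 6, room 1: eliminating its period and room leaves {gold, pink, grey}.
Period 6, room 2: eliminating its period and room leaves {red, green, gold, teal}.
Period 6, room 3: eliminating its period and room leaves {red, grey}.
Period 6, room 5: eliminating its period and room leaves {red, green, gold, teal, pink}.
Period 6, room 6: eliminating its period and room leaves {teal}.
Period 6, room 7: eliminating its period and room leaves {green, pink, grey}.
Period 7, room 1: eliminating its period and room leaves {gold, pink}.
Period 7, room 2: eliminating its period and room leaves {red, green, gold}.
Period 7, room 5: eliminating its period and room leaves {red, green, gold, pink}.
Period 7, room 7: eliminating its period and room leaves {green, pink}.
Enumerating the assignments across these blanks that avoid any period or room repeat gives 9 completions.

9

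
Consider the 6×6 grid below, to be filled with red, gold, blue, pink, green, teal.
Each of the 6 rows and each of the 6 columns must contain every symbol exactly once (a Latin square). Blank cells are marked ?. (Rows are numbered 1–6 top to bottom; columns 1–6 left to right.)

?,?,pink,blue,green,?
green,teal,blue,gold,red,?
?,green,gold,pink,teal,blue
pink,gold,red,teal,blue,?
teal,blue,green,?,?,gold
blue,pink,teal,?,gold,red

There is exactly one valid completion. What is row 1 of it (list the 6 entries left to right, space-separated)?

gold red pink blue green teal

Row 1, column 2: row 1 has {blue, pink, green} and column 2 has {gold, blue, pink, green, teal}, leaving only red.
Row 1, column 1: row 1 has {red, blue, pink, green} and column 1 has {blue, pink, green, teal}, leaving only gold.
Row 1, column 6: row 1 has {red, gold, blue, pink, green} and column 6 has {red, gold, blue}, leaving only teal.
So row 1 reads: gold red pink blue green teal.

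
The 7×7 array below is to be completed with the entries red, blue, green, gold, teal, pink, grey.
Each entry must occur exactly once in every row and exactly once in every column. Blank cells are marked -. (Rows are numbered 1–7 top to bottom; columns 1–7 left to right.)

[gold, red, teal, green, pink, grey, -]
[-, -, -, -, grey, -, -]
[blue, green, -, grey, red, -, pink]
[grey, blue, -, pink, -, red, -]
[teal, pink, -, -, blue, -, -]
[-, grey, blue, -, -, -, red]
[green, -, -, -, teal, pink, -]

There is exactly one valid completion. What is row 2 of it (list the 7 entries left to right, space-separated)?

Row 1, column 7: row 1 has {red, green, gold, teal, pink, grey} and column 7 has {red, pink}, leaving only blue.
Row 3, column 3: row 3 has {red, blue, green, pink, grey} and column 3 has {blue, teal}, leaving only gold.
Row 3, column 6: row 3 has {red, blue, green, gold, pink, grey} and column 6 has {red, pink, grey}, leaving only teal.
Row 4, column 3: row 4 has {red, blue, pink, grey} and column 3 has {blue, gold, teal}, leaving only green.
Row 4, column 5: row 4 has {red, blue, green, pink, grey} and column 5 has {red, blue, teal, pink, grey}, leaving only gold.
Row 4, column 7: row 4 has {red, blue, green, gold, pink, grey} and column 7 has {red, blue, pink}, leaving only teal.
Row 6, column 1: row 6 has {red, blue, grey} and column 1 has {blue, green, gold, teal, grey}, leaving only pink.
Row 2, column 1: row 2 has {grey} and column 1 has {blue, green, gold, teal, pink, grey}, leaving only red.
Row 2, column 3: row 2 has {red, grey} and column 3 has {blue, green, gold, teal}, leaving only pink.
Row 6, column 5: row 6 has {red, blue, pink, grey} and column 5 has {red, blue, gold, teal, pink, grey}, leaving only green.
Row 6, column 6: row 6 has {red, blue, green, pink, grey} and column 6 has {red, teal, pink, grey}, leaving only gold.
Row 5, column 6: row 5 has {blue, teal, pink} and column 6 has {red, gold, teal, pink, grey}, leaving only green.
Row 2, column 6: row 2 has {red, pink, grey} and column 6 has {red, green, gold, teal, pink, grey}, leaving only blue.
Row 6, column 4: row 6 has {red, blue, green, gold, pink, grey} and column 4 has {green, pink, grey}, leaving only teal.
Row 2, column 4: row 2 has {red, blue, pink, grey} and column 4 has {green, teal, pink, grey}, leaving only gold.
Row 2, column 2: row 2 has {red, blue, gold, pink, grey} and column 2 has {red, blue, green, pink, grey}, leaving only teal.
Row 2, column 7: row 2 has {red, blue, gold, teal, pink, grey} and column 7 has {red, blue, teal, pink}, leaving only green.
So row 2 reads: red teal pink gold grey blue green.

red teal pink gold grey blue green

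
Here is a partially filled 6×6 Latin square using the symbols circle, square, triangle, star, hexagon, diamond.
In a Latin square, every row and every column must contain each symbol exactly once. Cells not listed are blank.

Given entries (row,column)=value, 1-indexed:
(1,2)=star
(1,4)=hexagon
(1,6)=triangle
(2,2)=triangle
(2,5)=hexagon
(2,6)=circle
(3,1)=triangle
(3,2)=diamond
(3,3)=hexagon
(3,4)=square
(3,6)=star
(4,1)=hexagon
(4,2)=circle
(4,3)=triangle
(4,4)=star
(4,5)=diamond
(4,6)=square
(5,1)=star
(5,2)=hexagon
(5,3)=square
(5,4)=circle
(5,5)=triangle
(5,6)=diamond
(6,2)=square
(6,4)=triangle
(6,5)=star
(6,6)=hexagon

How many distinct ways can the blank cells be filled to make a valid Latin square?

2

Row 1, column 1: eliminating its row and column leaves {circle, square, diamond}.
Row 1, column 3: eliminating its row and column leaves {circle, diamond}.
Row 1, column 5: eliminating its row and column leaves {circle, square}.
Row 2, column 1: eliminating its row and column leaves {square, diamond}.
Row 2, column 3: eliminating its row and column leaves {star, diamond}.
Row 2, column 4: eliminating its row and column leaves {diamond}.
Row 3, column 5: eliminating its row and column leaves {circle}.
Row 6, column 1: eliminating its row and column leaves {circle, diamond}.
Row 6, column 3: eliminating its row and column leaves {circle, diamond}.
Enumerating the assignments across these blanks that avoid any row or column repeat gives 2 completions.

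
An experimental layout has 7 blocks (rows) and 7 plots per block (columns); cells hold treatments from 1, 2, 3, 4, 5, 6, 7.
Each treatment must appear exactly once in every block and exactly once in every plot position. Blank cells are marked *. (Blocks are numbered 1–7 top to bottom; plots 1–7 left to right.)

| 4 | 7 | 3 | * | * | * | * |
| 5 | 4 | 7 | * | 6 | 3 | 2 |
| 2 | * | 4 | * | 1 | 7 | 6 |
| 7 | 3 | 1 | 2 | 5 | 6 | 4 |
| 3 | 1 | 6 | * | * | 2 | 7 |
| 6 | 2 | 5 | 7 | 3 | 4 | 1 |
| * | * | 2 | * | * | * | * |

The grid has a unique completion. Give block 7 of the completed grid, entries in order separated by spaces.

Block 7, plot 1: block 7 has {2} and plot 1 has {2, 3, 4, 5, 6, 7}, leaving only 1.
Block 7, plot 6: block 7 has {1, 2} and plot 6 has {2, 3, 4, 6, 7}, leaving only 5.
Block 7, plot 2: block 7 has {1, 2, 5} and plot 2 has {1, 2, 3, 4, 7}, leaving only 6.
Block 7, plot 7: block 7 has {1, 2, 5, 6} and plot 7 has {1, 2, 4, 6, 7}, leaving only 3.
Block 7, plot 4: block 7 has {1, 2, 3, 5, 6} and plot 4 has {2, 7}, leaving only 4.
Block 7, plot 5: block 7 has {1, 2, 3, 4, 5, 6} and plot 5 has {1, 3, 5, 6}, leaving only 7.
So block 7 reads: 1 6 2 4 7 5 3.

1 6 2 4 7 5 3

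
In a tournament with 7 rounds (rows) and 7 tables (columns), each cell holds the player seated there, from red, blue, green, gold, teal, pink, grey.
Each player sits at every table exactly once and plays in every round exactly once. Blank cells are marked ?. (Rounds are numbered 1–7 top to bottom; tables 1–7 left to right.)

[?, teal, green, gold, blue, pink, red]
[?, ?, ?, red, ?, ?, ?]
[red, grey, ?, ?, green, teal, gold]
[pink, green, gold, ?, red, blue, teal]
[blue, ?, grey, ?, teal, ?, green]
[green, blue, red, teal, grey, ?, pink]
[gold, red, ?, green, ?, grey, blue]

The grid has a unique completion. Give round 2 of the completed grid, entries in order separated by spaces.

teal pink blue red gold green grey

Round 2, table 7: round 2 has {red} and table 7 has {red, blue, green, gold, teal, pink}, leaving only grey.
Round 2, table 1: round 2 has {red, grey} and table 1 has {red, blue, green, gold, pink}, leaving only teal.
Round 1, table 1: round 1 has {red, blue, green, gold, teal, pink} and table 1 has {red, blue, green, gold, teal, pink}, leaving only grey.
Round 4, table 4: round 4 has {red, blue, green, gold, teal, pink} and table 4 has {red, green, gold, teal}, leaving only grey.
Round 5, table 4: round 5 has {blue, green, teal, grey} and table 4 has {red, green, gold, teal, grey}, leaving only pink.
Round 3, table 4: round 3 has {red, green, gold, teal, grey} and table 4 has {red, green, gold, teal, pink, grey}, leaving only blue.
Round 3, table 3: round 3 has {red, blue, green, gold, teal, grey} and table 3 has {red, green, gold, grey}, leaving only pink.
Round 2, table 3: round 2 has {red, teal, grey} and table 3 has {red, green, gold, pink, grey}, leaving only blue.
Round 5, table 2: round 5 has {blue, green, teal, pink, grey} and table 2 has {red, blue, green, teal, grey}, leaving only gold.
Round 2, table 2: round 2 has {red, blue, teal, grey} and table 2 has {red, blue, green, gold, teal, grey}, leaving only pink.
Round 2, table 5: round 2 has {red, blue, teal, pink, grey} and table 5 has {red, blue, green, teal, grey}, leaving only gold.
Round 2, table 6: round 2 has {red, blue, gold, teal, pink, grey} and table 6 has {blue, teal, pink, grey}, leaving only green.
So round 2 reads: teal pink blue red gold green grey.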